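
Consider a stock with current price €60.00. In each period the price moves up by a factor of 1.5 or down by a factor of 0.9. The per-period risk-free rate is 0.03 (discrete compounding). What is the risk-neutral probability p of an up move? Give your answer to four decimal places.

p = 0.2167

Risk-neutral probability p = (1 + 0.03 − 0.9)/(1.5 − 0.9) = 0.1300/0.6000 = 0.2167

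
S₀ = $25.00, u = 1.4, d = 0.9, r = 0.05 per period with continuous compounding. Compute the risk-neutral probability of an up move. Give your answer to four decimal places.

p = 0.3025

Risk-neutral probability p = (e^0.05 − 0.9)/(1.4 − 0.9) = 0.1513/0.5000 = 0.3025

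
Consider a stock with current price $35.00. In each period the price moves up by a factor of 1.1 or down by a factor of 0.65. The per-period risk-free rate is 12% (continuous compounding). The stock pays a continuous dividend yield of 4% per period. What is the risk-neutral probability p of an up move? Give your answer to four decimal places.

p = 0.9629

Per-period risk-free factor R = e^0.12 = 1.1275; dividend-adjusted growth = e^(0.12−0.04) = 1.0833.
Risk-neutral probability p = (1.0833 − 0.65)/(1.1 − 0.65) = 0.4333/0.4500 = 0.9629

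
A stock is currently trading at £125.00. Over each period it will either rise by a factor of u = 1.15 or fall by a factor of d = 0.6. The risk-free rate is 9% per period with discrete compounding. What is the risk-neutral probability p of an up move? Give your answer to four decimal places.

p = 0.8909

Risk-neutral probability p = (1 + 0.09 − 0.6)/(1.15 − 0.6) = 0.4900/0.5500 = 0.8909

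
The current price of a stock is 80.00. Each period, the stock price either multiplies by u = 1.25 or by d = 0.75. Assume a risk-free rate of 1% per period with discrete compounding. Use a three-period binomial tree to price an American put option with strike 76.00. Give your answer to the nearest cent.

Risk-neutral probability p = (1 + 0.01 − 0.75)/(1.25 − 0.75) = 0.2600/0.5000 = 0.5200
Terminal stock prices: S_uuu = 156.2, S_uud = 93.75, S_udd = 56.25, S_ddd = 33.75
Terminal payoffs (K − S): max(-80.25, 0) = 0, max(-17.75, 0) = 0, max(19.75, 0) = 19.75, max(42.25, 0) = 42.25
Node uu (S = 125): continuation = 1/1.01·[0.5200·0.0000 + 0.4800·0.0000] = 0.0000; exercise value = 0.0000 ≤ continuation, so V_uu = 0.0000
Node ud (S = 75): continuation = 1/1.01·[0.5200·0.0000 + 0.4800·19.7500] = 9.3861; exercise value = 1.0000 ≤ continuation, so V_ud = 9.3861
Node dd (S = 45): continuation = 1/1.01·[0.5200·19.7500 + 0.4800·42.2500] = 30.2475; exercise value = 31.0000 > continuation, so V_dd = 31.0000 (exercise)
Node u (S = 100): continuation = 1/1.01·[0.5200·0.0000 + 0.4800·9.3861] = 4.4607; exercise value = 0.0000 ≤ continuation, so V_u = 4.4607
Node d (S = 60): continuation = 1/1.01·[0.5200·9.3861 + 0.4800·31.0000] = 19.5651; exercise value = 16.0000 ≤ continuation, so V_d = 19.5651
Node 0 (S = 80): continuation = 1/1.01·[0.5200·4.4607 + 0.4800·19.5651] = 11.5949; exercise value = 0.0000 ≤ continuation, so V_0 = 11.5949

11.59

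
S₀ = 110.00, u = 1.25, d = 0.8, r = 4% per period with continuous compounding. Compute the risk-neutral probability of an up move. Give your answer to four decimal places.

Risk-neutral probability p = (e^0.04 − 0.8)/(1.25 − 0.8) = 0.2408/0.4500 = 0.5351

p = 0.5351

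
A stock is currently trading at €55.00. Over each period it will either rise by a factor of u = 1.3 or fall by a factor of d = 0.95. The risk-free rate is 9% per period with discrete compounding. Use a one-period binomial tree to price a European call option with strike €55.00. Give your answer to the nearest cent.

€6.06

Risk-neutral probability p = (1 + 0.09 − 0.95)/(1.3 − 0.95) = 0.1400/0.3500 = 0.4000
Terminal stock prices: S_u = 71.5, S_d = 52.25
Terminal payoffs (S − K): max(16.5, 0) = 16.5, max(-2.75, 0) = 0
Node 0 (S = 55): V_0 = 1/1.09·[0.4000·16.5000 + 0.6000·0.0000] = 6.0550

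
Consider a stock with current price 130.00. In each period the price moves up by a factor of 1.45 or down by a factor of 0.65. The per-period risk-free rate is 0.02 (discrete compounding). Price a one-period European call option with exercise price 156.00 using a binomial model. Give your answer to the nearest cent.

14.74

Risk-neutral probability p = (1 + 0.02 − 0.65)/(1.45 − 0.65) = 0.3700/0.8000 = 0.4625
Terminal stock prices: S_u = 188.5, S_d = 84.5
Terminal payoffs (S − K): max(32.5, 0) = 32.5, max(-71.5, 0) = 0
Node 0 (S = 130): V_0 = 1/1.02·[0.4625·32.5000 + 0.5375·0.0000] = 14.7365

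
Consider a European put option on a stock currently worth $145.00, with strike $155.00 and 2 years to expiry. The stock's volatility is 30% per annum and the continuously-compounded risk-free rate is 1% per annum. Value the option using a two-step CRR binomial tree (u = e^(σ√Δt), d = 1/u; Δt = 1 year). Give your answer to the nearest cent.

$27.85

CRR parameters: u = e^(σ√Δt) = e^(0.3·√1) = 1.3499, d = 1/u = 0.7408
Per-period rate: rΔt = 0.01·1 = 0.01, so R = e^0.01 = 1.0101
Risk-neutral probability p = (e^0.01 − 0.7408)/(1.3499 − 0.7408) = 0.2692/0.6090 = 0.4421
Terminal stock prices: S_uu = 264.2, S_ud = 145, S_dd = 79.58
Terminal payoffs (K − S): max(-109.2, 0) = 0, max(10, 0) = 10, max(75.42, 0) = 75.42
Node u (S = 195.7): V_u = e^(−0.01)·[0.4421·0.0000 + 0.5579·10.0000] = 5.5239
Node d (S = 107.4): V_d = e^(−0.01)·[0.4421·10.0000 + 0.5579·75.4223] = 46.0391
Node 0 (S = 145): V_0 = e^(−0.01)·[0.4421·5.5239 + 0.5579·46.0391] = 27.8491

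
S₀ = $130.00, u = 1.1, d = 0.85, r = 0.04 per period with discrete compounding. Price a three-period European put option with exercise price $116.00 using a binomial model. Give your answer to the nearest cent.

$1.93

Risk-neutral probability p = (1 + 0.04 − 0.85)/(1.1 − 0.85) = 0.1900/0.2500 = 0.7600
Terminal stock prices: S_uuu = 173, S_uud = 133.7, S_udd = 103.3, S_ddd = 79.84
Terminal payoffs (K − S): max(-57.03, 0) = 0, max(-17.71, 0) = 0, max(12.68, 0) = 12.68, max(36.16, 0) = 36.16
Node uu (S = 157.3): V_uu = 1/1.04·[0.7600·0.0000 + 0.2400·0.0000] = 0.0000
Node ud (S = 121.5): V_ud = 1/1.04·[0.7600·0.0000 + 0.2400·12.6825] = 2.9267
Node dd (S = 93.92): V_dd = 1/1.04·[0.7600·12.6825 + 0.2400·36.1638] = 17.6135
Node u (S = 143): V_u = 1/1.04·[0.7600·0.0000 + 0.2400·2.9267] = 0.6754
Node d (S = 110.5): V_d = 1/1.04·[0.7600·2.9267 + 0.2400·17.6135] = 6.2034
Node 0 (S = 130): V_0 = 1/1.04·[0.7600·0.6754 + 0.2400·6.2034] = 1.9251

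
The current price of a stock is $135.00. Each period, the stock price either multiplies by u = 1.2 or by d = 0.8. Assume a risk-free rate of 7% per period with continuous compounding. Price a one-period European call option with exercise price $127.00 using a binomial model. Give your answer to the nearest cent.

$22.23

Risk-neutral probability p = (e^0.07 − 0.8)/(1.2 − 0.8) = 0.2725/0.4000 = 0.6813
Terminal stock prices: S_u = 162, S_d = 108
Terminal payoffs (S − K): max(35, 0) = 35, max(-19, 0) = 0
Node 0 (S = 135): V_0 = e^(−0.07)·[0.6813·35.0000 + 0.3187·0.0000] = 22.2324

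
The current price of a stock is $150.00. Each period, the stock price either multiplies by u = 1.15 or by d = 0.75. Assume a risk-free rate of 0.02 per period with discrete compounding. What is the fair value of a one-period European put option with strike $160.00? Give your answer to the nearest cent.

$15.13

Risk-neutral probability p = (1 + 0.02 − 0.75)/(1.15 − 0.75) = 0.2700/0.4000 = 0.6750
Terminal stock prices: S_u = 172.5, S_d = 112.5
Terminal payoffs (K − S): max(-12.5, 0) = 0, max(47.5, 0) = 47.5
Node 0 (S = 150): V_0 = 1/1.02·[0.6750·0.0000 + 0.3250·47.5000] = 15.1348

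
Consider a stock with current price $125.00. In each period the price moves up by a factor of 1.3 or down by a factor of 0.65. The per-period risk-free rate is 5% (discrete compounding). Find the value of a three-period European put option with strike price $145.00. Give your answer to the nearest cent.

Risk-neutral probability p = (1 + 0.05 − 0.65)/(1.3 − 0.65) = 0.4000/0.6500 = 0.6154
Terminal stock prices: S_uuu = 274.6, S_uud = 137.3, S_udd = 68.66, S_ddd = 34.33
Terminal payoffs (K − S): max(-129.6, 0) = 0, max(7.687, 0) = 7.687, max(76.34, 0) = 76.34, max(110.7, 0) = 110.7
Node uu (S = 211.3): V_uu = 1/1.05·[0.6154·0.0000 + 0.3846·7.6875] = 2.8159
Node ud (S = 105.6): V_ud = 1/1.05·[0.6154·7.6875 + 0.3846·76.3438] = 32.4702
Node dd (S = 52.81): V_dd = 1/1.05·[0.6154·76.3438 + 0.3846·110.6719] = 85.2827
Node u (S = 162.5): V_u = 1/1.05·[0.6154·2.8159 + 0.3846·32.4702] = 13.5442
Node d (S = 81.25): V_d = 1/1.05·[0.6154·32.4702 + 0.3846·85.2827] = 50.2693
Node 0 (S = 125): V_0 = 1/1.05·[0.6154·13.5442 + 0.3846·50.2693] = 26.3517

$26.35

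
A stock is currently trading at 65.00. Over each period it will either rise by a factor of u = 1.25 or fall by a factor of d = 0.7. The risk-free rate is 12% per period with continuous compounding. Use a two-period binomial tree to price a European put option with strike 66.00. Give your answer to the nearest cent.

3.82

Risk-neutral probability p = (e^0.12 − 0.7)/(1.25 − 0.7) = 0.4275/0.5500 = 0.7773
Terminal stock prices: S_uu = 101.6, S_ud = 56.87, S_dd = 31.85
Terminal payoffs (K − S): max(-35.56, 0) = 0, max(9.125, 0) = 9.125, max(34.15, 0) = 34.15
Node u (S = 81.25): V_u = e^(−0.12)·[0.7773·0.0000 + 0.2227·9.1250] = 1.8026
Node d (S = 45.5): V_d = e^(−0.12)·[0.7773·9.1250 + 0.2227·34.1500] = 13.0367
Node 0 (S = 65): V_0 = e^(−0.12)·[0.7773·1.8026 + 0.2227·13.0367] = 3.8180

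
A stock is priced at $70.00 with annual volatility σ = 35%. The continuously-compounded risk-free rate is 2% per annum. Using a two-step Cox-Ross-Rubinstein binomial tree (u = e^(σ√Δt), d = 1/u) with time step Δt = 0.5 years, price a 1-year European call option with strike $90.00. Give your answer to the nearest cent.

CRR parameters: u = e^(σ√Δt) = e^(0.35·√0.5) = 1.2808, d = 1/u = 0.7808
Per-period rate: rΔt = 0.02·0.5 = 0.01, so R = e^0.01 = 1.0101
Risk-neutral probability p = (e^0.01 − 0.7808)/(1.2808 − 0.7808) = 0.2293/0.5000 = 0.4585
Terminal stock prices: S_uu = 114.8, S_ud = 70, S_dd = 42.67
Terminal payoffs (S − K): max(24.83, 0) = 24.83, max(-20, 0) = 0, max(-47.33, 0) = 0
Node u (S = 89.66): V_u = e^(−0.01)·[0.4585·24.8320 + 0.5415·0.0000] = 11.2732
Node d (S = 54.65): V_d = e^(−0.01)·[0.4585·0.0000 + 0.5415·0.0000] = 0.0000
Node 0 (S = 70): V_0 = e^(−0.01)·[0.4585·11.2732 + 0.5415·0.0000] = 5.1178

$5.12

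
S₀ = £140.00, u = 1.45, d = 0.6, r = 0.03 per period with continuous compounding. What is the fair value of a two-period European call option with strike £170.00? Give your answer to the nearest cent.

Risk-neutral probability p = (e^0.03 − 0.6)/(1.45 − 0.6) = 0.4305/0.8500 = 0.5064
Terminal stock prices: S_uu = 294.4, S_ud = 121.8, S_dd = 50.4
Terminal payoffs (S − K): max(124.4, 0) = 124.4, max(-48.2, 0) = 0, max(-119.6, 0) = 0
Node u (S = 203): V_u = e^(−0.03)·[0.5064·124.3500 + 0.4936·0.0000] = 61.1118
Node d (S = 84): V_d = e^(−0.03)·[0.5064·0.0000 + 0.4936·0.0000] = 0.0000
Node 0 (S = 140): V_0 = e^(−0.03)·[0.5064·61.1118 + 0.4936·0.0000] = 30.0334

£30.03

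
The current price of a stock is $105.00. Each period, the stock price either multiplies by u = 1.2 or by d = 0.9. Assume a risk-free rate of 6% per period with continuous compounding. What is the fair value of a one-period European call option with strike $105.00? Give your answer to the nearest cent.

$10.67

Risk-neutral probability p = (e^0.06 − 0.9)/(1.2 − 0.9) = 0.1618/0.3000 = 0.5395
Terminal stock prices: S_u = 126, S_d = 94.5
Terminal payoffs (S − K): max(21, 0) = 21, max(-10.5, 0) = 0
Node 0 (S = 105): V_0 = e^(−0.06)·[0.5395·21.0000 + 0.4605·0.0000] = 10.6688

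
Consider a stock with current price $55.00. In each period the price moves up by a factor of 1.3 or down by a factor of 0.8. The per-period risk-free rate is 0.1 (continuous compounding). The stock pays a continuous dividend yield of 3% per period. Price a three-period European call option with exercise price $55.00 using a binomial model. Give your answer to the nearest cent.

$13.71

Per-period risk-free factor R = e^0.1 = 1.1052; dividend-adjusted growth = e^(0.1−0.03) = 1.0725.
Risk-neutral probability p = (1.0725 − 0.8)/(1.3 − 0.8) = 0.2725/0.5000 = 0.5450
Terminal stock prices: S_uuu = 120.8, S_uud = 74.36, S_udd = 45.76, S_ddd = 28.16
Terminal payoffs (S − K): max(65.84, 0) = 65.84, max(19.36, 0) = 19.36, max(-9.24, 0) = 0, max(-26.84, 0) = 0
Node uu (S = 92.95): V_uu = e^(−0.1)·[0.5450·65.8350 + 0.4550·19.3600] = 40.4369
Node ud (S = 57.2): V_ud = e^(−0.1)·[0.5450·19.3600 + 0.4550·0.0000] = 9.5474
Node dd (S = 35.2): V_dd = e^(−0.1)·[0.5450·0.0000 + 0.4550·0.0000] = 0.0000
Node u (S = 71.5): V_u = e^(−0.1)·[0.5450·40.4369 + 0.4550·9.5474] = 23.8720
Node d (S = 44): V_d = e^(−0.1)·[0.5450·9.5474 + 0.4550·0.0000] = 4.7083
Node 0 (S = 55): V_0 = e^(−0.1)·[0.5450·23.8720 + 0.4550·4.7083] = 13.7109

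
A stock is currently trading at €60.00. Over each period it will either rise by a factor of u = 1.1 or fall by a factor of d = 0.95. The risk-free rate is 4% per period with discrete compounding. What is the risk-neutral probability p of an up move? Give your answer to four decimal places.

Risk-neutral probability p = (1 + 0.04 − 0.95)/(1.1 − 0.95) = 0.0900/0.1500 = 0.6000

p = 0.6000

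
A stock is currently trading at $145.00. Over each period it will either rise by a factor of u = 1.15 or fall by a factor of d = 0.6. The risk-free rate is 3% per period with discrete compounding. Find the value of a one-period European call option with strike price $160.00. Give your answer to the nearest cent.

$5.12

Risk-neutral probability p = (1 + 0.03 − 0.6)/(1.15 − 0.6) = 0.4300/0.5500 = 0.7818
Terminal stock prices: S_u = 166.8, S_d = 87
Terminal payoffs (S − K): max(6.75, 0) = 6.75, max(-73, 0) = 0
Node 0 (S = 145): V_0 = 1/1.03·[0.7818·6.7500 + 0.2182·0.0000] = 5.1236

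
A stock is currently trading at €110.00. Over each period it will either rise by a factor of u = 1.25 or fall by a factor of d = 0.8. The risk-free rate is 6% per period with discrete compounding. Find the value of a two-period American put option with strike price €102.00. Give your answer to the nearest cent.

Risk-neutral probability p = (1 + 0.06 − 0.8)/(1.25 − 0.8) = 0.2600/0.4500 = 0.5778
Terminal stock prices: S_uu = 171.9, S_ud = 110, S_dd = 70.4
Terminal payoffs (K − S): max(-69.88, 0) = 0, max(-8, 0) = 0, max(31.6, 0) = 31.6
Node u (S = 137.5): continuation = 1/1.06·[0.5778·0.0000 + 0.4222·0.0000] = 0.0000; exercise value = 0.0000 ≤ continuation, so V_u = 0.0000
Node d (S = 88): continuation = 1/1.06·[0.5778·0.0000 + 0.4222·31.6000] = 12.5870; exercise value = 14.0000 > continuation, so V_d = 14.0000 (exercise)
Node 0 (S = 110): continuation = 1/1.06·[0.5778·0.0000 + 0.4222·14.0000] = 5.5765; exercise value = 0.0000 ≤ continuation, so V_0 = 5.5765

€5.58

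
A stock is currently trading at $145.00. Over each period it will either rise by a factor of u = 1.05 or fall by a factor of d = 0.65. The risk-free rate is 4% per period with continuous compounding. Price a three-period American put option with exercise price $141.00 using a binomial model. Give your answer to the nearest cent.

$2.62

Risk-neutral probability p = (e^0.04 − 0.65)/(1.05 − 0.65) = 0.3908/0.4000 = 0.9770
Terminal stock prices: S_uuu = 167.9, S_uud = 103.9, S_udd = 64.33, S_ddd = 39.82
Terminal payoffs (K − S): max(-26.86, 0) = 0, max(37.09, 0) = 37.09, max(76.67, 0) = 76.67, max(101.2, 0) = 101.2
Node uu (S = 159.9): continuation = e^(−0.04)·[0.9770·0.0000 + 0.0230·37.0894] = 0.8186; exercise value = 0.0000 ≤ continuation, so V_uu = 0.8186
Node ud (S = 98.96): continuation = e^(−0.04)·[0.9770·37.0894 + 0.0230·76.6744] = 36.5088; exercise value = 42.0375 > continuation, so V_ud = 42.0375 (exercise)
Node dd (S = 61.26): continuation = e^(−0.04)·[0.9770·76.6744 + 0.0230·101.1794] = 74.2088; exercise value = 79.7375 > continuation, so V_dd = 79.7375 (exercise)
Node u (S = 152.2): continuation = e^(−0.04)·[0.9770·0.8186 + 0.0230·42.0375] = 1.6963; exercise value = 0.0000 ≤ continuation, so V_u = 1.6963
Node d (S = 94.25): continuation = e^(−0.04)·[0.9770·42.0375 + 0.0230·79.7375] = 41.2213; exercise value = 46.7500 > continuation, so V_d = 46.7500 (exercise)
Node 0 (S = 145): continuation = e^(−0.04)·[0.9770·1.6963 + 0.0230·46.7500] = 2.6243; exercise value = 0.0000 ≤ continuation, so V_0 = 2.6243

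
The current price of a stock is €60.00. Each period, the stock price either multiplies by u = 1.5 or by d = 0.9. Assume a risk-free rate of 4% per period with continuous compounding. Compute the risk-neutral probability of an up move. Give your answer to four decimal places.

Risk-neutral probability p = (e^0.04 − 0.9)/(1.5 − 0.9) = 0.1408/0.6000 = 0.2347

p = 0.2347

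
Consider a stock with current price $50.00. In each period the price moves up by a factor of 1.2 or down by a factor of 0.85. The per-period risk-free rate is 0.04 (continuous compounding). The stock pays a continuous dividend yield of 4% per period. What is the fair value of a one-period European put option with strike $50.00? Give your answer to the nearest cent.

$4.12

Per-period risk-free factor R = e^0.04 = 1.0408; dividend-adjusted growth = e^(0.04−0.04) = 1.0000.
Risk-neutral probability p = (1.0000 − 0.85)/(1.2 − 0.85) = 0.1500/0.3500 = 0.4286
Terminal stock prices: S_u = 60, S_d = 42.5
Terminal payoffs (K − S): max(-10, 0) = 0, max(7.5, 0) = 7.5
Node 0 (S = 50): V_0 = e^(−0.04)·[0.4286·0.0000 + 0.5714·7.5000] = 4.1177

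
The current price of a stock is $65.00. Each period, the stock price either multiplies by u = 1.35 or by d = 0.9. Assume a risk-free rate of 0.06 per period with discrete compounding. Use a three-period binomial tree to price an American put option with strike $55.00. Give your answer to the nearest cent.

$1.71

Risk-neutral probability p = (1 + 0.06 − 0.9)/(1.35 − 0.9) = 0.1600/0.4500 = 0.3556
Terminal stock prices: S_uuu = 159.9, S_uud = 106.6, S_udd = 71.08, S_ddd = 47.39
Terminal payoffs (K − S): max(-104.9, 0) = 0, max(-51.62, 0) = 0, max(-16.08, 0) = 0, max(7.615, 0) = 7.615
Node uu (S = 118.5): continuation = 1/1.06·[0.3556·0.0000 + 0.6444·0.0000] = 0.0000; exercise value = 0.0000 ≤ continuation, so V_uu = 0.0000
Node ud (S = 78.98): continuation = 1/1.06·[0.3556·0.0000 + 0.6444·0.0000] = 0.0000; exercise value = 0.0000 ≤ continuation, so V_ud = 0.0000
Node dd (S = 52.65): continuation = 1/1.06·[0.3556·0.0000 + 0.6444·7.6150] = 4.6297; exercise value = 2.3500 ≤ continuation, so V_dd = 4.6297
Node u (S = 87.75): continuation = 1/1.06·[0.3556·0.0000 + 0.6444·0.0000] = 0.0000; exercise value = 0.0000 ≤ continuation, so V_u = 0.0000
Node d (S = 58.5): continuation = 1/1.06·[0.3556·0.0000 + 0.6444·4.6297] = 2.8147; exercise value = 0.0000 ≤ continuation, so V_d = 2.8147
Node 0 (S = 65): continuation = 1/1.06·[0.3556·0.0000 + 0.6444·2.8147] = 1.7112; exercise value = 0.0000 ≤ continuation, so V_0 = 1.7112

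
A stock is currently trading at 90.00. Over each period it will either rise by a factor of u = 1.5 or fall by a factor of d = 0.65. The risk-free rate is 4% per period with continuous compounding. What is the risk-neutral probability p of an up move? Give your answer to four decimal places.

Risk-neutral probability p = (e^0.04 − 0.65)/(1.5 − 0.65) = 0.3908/0.8500 = 0.4598

p = 0.4598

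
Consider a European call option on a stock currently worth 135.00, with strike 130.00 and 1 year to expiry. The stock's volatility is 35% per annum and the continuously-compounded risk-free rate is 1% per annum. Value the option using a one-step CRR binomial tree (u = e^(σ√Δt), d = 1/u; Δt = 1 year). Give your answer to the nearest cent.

26.06

CRR parameters: u = e^(σ√Δt) = e^(0.35·√1) = 1.4191, d = 1/u = 0.7047
Per-period rate: rΔt = 0.01·1 = 0.01, so R = e^0.01 = 1.0101
Risk-neutral probability p = (e^0.01 − 0.7047)/(1.4191 − 0.7047) = 0.3054/0.7144 = 0.4275
Terminal stock prices: S_u = 191.6, S_d = 95.13
Terminal payoffs (S − K): max(61.57, 0) = 61.57, max(-34.87, 0) = 0
Node 0 (S = 135): V_0 = e^(−0.01)·[0.4275·61.5741 + 0.5725·0.0000] = 26.0580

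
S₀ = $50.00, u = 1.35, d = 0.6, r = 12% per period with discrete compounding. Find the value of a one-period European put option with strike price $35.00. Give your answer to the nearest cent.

$1.37

Risk-neutral probability p = (1 + 0.12 − 0.6)/(1.35 − 0.6) = 0.5200/0.7500 = 0.6933
Terminal stock prices: S_u = 67.5, S_d = 30
Terminal payoffs (K − S): max(-32.5, 0) = 0, max(5, 0) = 5
Node 0 (S = 50): V_0 = 1/1.12·[0.6933·0.0000 + 0.3067·5.0000] = 1.3690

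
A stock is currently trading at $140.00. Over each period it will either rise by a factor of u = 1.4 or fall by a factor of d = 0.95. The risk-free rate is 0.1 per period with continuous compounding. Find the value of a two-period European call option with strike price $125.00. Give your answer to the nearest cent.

Risk-neutral probability p = (e^0.1 − 0.95)/(1.4 − 0.95) = 0.1552/0.4500 = 0.3448
Terminal stock prices: S_uu = 274.4, S_ud = 186.2, S_dd = 126.3
Terminal payoffs (S − K): max(149.4, 0) = 149.4, max(61.2, 0) = 61.2, max(1.35, 0) = 1.35
Node u (S = 196): V_u = e^(−0.1)·[0.3448·149.4000 + 0.6552·61.2000] = 82.8953
Node d (S = 133): V_d = e^(−0.1)·[0.3448·61.2000 + 0.6552·1.3500] = 19.8953
Node 0 (S = 140): V_0 = e^(−0.1)·[0.3448·82.8953 + 0.6552·19.8953] = 37.6587

$37.66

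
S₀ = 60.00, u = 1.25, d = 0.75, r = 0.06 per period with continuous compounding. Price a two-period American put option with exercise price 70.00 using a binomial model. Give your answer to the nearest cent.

Risk-neutral probability p = (e^0.06 − 0.75)/(1.25 − 0.75) = 0.3118/0.5000 = 0.6237
Terminal stock prices: S_uu = 93.75, S_ud = 56.25, S_dd = 33.75
Terminal payoffs (K − S): max(-23.75, 0) = 0, max(13.75, 0) = 13.75, max(36.25, 0) = 36.25
Node u (S = 75): continuation = e^(−0.06)·[0.6237·0.0000 + 0.3763·13.7500] = 4.8732; exercise value = 0.0000 ≤ continuation, so V_u = 4.8732
Node d (S = 45): continuation = e^(−0.06)·[0.6237·13.7500 + 0.3763·36.2500] = 20.9235; exercise value = 25.0000 > continuation, so V_d = 25.0000 (exercise)
Node 0 (S = 60): continuation = e^(−0.06)·[0.6237·4.8732 + 0.3763·25.0000] = 11.7225; exercise value = 10.0000 ≤ continuation, so V_0 = 11.7225

11.72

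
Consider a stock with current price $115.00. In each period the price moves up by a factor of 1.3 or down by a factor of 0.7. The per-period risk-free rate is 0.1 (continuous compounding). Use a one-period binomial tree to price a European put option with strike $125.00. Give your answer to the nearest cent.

$13.07

Risk-neutral probability p = (e^0.1 − 0.7)/(1.3 − 0.7) = 0.4052/0.6000 = 0.6753
Terminal stock prices: S_u = 149.5, S_d = 80.5
Terminal payoffs (K − S): max(-24.5, 0) = 0, max(44.5, 0) = 44.5
Node 0 (S = 115): V_0 = e^(−0.1)·[0.6753·0.0000 + 0.3247·44.5000] = 13.0747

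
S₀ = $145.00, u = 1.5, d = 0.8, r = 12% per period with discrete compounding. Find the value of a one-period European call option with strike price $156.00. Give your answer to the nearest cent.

$25.10

Risk-neutral probability p = (1 + 0.12 − 0.8)/(1.5 − 0.8) = 0.3200/0.7000 = 0.4571
Terminal stock prices: S_u = 217.5, S_d = 116
Terminal payoffs (S − K): max(61.5, 0) = 61.5, max(-40, 0) = 0
Node 0 (S = 145): V_0 = 1/1.12·[0.4571·61.5000 + 0.5429·0.0000] = 25.1020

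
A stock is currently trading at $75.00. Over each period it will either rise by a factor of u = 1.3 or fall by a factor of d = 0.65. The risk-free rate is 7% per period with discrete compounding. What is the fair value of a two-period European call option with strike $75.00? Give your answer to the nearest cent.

$18.87

Risk-neutral probability p = (1 + 0.07 − 0.65)/(1.3 − 0.65) = 0.4200/0.6500 = 0.6462
Terminal stock prices: S_uu = 126.8, S_ud = 63.38, S_dd = 31.69
Terminal payoffs (S − K): max(51.75, 0) = 51.75, max(-11.62, 0) = 0, max(-43.31, 0) = 0
Node u (S = 97.5): V_u = 1/1.07·[0.6462·51.7500 + 0.3538·0.0000] = 31.2509
Node d (S = 48.75): V_d = 1/1.07·[0.6462·0.0000 + 0.3538·0.0000] = 0.0000
Node 0 (S = 75): V_0 = 1/1.07·[0.6462·31.2509 + 0.3538·0.0000] = 18.8719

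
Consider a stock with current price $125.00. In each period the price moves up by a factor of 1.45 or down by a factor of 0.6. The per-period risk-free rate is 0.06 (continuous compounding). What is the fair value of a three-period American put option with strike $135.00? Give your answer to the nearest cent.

$32.41

Risk-neutral probability p = (e^0.06 − 0.6)/(1.45 − 0.6) = 0.4618/0.8500 = 0.5433
Terminal stock prices: S_uuu = 381.1, S_uud = 157.7, S_udd = 65.25, S_ddd = 27
Terminal payoffs (K − S): max(-246.1, 0) = 0, max(-22.69, 0) = 0, max(69.75, 0) = 69.75, max(108, 0) = 108
Node uu (S = 262.8): continuation = e^(−0.06)·[0.5433·0.0000 + 0.4567·0.0000] = 0.0000; exercise value = 0.0000 ≤ continuation, so V_uu = 0.0000
Node ud (S = 108.8): continuation = e^(−0.06)·[0.5433·0.0000 + 0.4567·69.7500] = 29.9973; exercise value = 26.2500 ≤ continuation, so V_ud = 29.9973
Node dd (S = 45): continuation = e^(−0.06)·[0.5433·69.7500 + 0.4567·108.0000] = 82.1382; exercise value = 90.0000 > continuation, so V_dd = 90.0000 (exercise)
Node u (S = 181.2): continuation = e^(−0.06)·[0.5433·0.0000 + 0.4567·29.9973] = 12.9009; exercise value = 0.0000 ≤ continuation, so V_u = 12.9009
Node d (S = 75): continuation = e^(−0.06)·[0.5433·29.9973 + 0.4567·90.0000] = 54.0557; exercise value = 60.0000 > continuation, so V_d = 60.0000 (exercise)
Node 0 (S = 125): continuation = e^(−0.06)·[0.5433·12.9009 + 0.4567·60.0000] = 32.4055; exercise value = 10.0000 ≤ continuation, so V_0 = 32.4055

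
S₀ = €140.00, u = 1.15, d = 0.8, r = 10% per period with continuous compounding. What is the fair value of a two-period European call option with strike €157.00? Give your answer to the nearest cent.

€17.52

Risk-neutral probability p = (e^0.1 − 0.8)/(1.15 − 0.8) = 0.3052/0.3500 = 0.8719
Terminal stock prices: S_uu = 185.1, S_ud = 128.8, S_dd = 89.6
Terminal payoffs (S − K): max(28.15, 0) = 28.15, max(-28.2, 0) = 0, max(-67.4, 0) = 0
Node u (S = 161): V_u = e^(−0.1)·[0.8719·28.1500 + 0.1281·0.0000] = 22.2087
Node d (S = 112): V_d = e^(−0.1)·[0.8719·0.0000 + 0.1281·0.0000] = 0.0000
Node 0 (S = 140): V_0 = e^(−0.1)·[0.8719·22.2087 + 0.1281·0.0000] = 17.5214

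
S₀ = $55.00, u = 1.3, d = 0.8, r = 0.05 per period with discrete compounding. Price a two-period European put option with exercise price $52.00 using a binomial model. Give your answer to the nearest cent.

$3.81

Risk-neutral probability p = (1 + 0.05 − 0.8)/(1.3 − 0.8) = 0.2500/0.5000 = 0.5000
Terminal stock prices: S_uu = 92.95, S_ud = 57.2, S_dd = 35.2
Terminal payoffs (K − S): max(-40.95, 0) = 0, max(-5.2, 0) = 0, max(16.8, 0) = 16.8
Node u (S = 71.5): V_u = 1/1.05·[0.5000·0.0000 + 0.5000·0.0000] = 0.0000
Node d (S = 44): V_d = 1/1.05·[0.5000·0.0000 + 0.5000·16.8000] = 8.0000
Node 0 (S = 55): V_0 = 1/1.05·[0.5000·0.0000 + 0.5000·8.0000] = 3.8095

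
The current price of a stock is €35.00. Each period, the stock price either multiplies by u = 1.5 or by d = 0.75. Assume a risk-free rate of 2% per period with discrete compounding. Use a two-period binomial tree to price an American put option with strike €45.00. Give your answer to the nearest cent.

€13.01

Risk-neutral probability p = (1 + 0.02 − 0.75)/(1.5 − 0.75) = 0.2700/0.7500 = 0.3600
Terminal stock prices: S_uu = 78.75, S_ud = 39.38, S_dd = 19.69
Terminal payoffs (K − S): max(-33.75, 0) = 0, max(5.625, 0) = 5.625, max(25.31, 0) = 25.31
Node u (S = 52.5): continuation = 1/1.02·[0.3600·0.0000 + 0.6400·5.6250] = 3.5294; exercise value = 0.0000 ≤ continuation, so V_u = 3.5294
Node d (S = 26.25): continuation = 1/1.02·[0.3600·5.6250 + 0.6400·25.3125] = 17.8676; exercise value = 18.7500 > continuation, so V_d = 18.7500 (exercise)
Node 0 (S = 35): continuation = 1/1.02·[0.3600·3.5294 + 0.6400·18.7500] = 13.0104; exercise value = 10.0000 ≤ continuation, so V_0 = 13.0104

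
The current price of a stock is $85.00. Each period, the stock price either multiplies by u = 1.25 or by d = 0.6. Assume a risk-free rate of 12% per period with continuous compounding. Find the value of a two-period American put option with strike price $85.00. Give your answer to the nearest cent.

Risk-neutral probability p = (e^0.12 − 0.6)/(1.25 − 0.6) = 0.5275/0.6500 = 0.8115
Terminal stock prices: S_uu = 132.8, S_ud = 63.75, S_dd = 30.6
Terminal payoffs (K − S): max(-47.81, 0) = 0, max(21.25, 0) = 21.25, max(54.4, 0) = 54.4
Node u (S = 106.2): continuation = e^(−0.12)·[0.8115·0.0000 + 0.1885·21.2500] = 3.5520; exercise value = 0.0000 ≤ continuation, so V_u = 3.5520
Node d (S = 51): continuation = e^(−0.12)·[0.8115·21.2500 + 0.1885·54.4000] = 24.3882; exercise value = 34.0000 > continuation, so V_d = 34.0000 (exercise)
Node 0 (S = 85): continuation = e^(−0.12)·[0.8115·3.5520 + 0.1885·34.0000] = 8.2399; exercise value = 0.0000 ≤ continuation, so V_0 = 8.2399

$8.24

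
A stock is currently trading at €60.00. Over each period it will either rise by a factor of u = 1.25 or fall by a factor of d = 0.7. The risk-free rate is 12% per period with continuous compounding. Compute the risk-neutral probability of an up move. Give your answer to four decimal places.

p = 0.7773

Risk-neutral probability p = (e^0.12 − 0.7)/(1.25 − 0.7) = 0.4275/0.5500 = 0.7773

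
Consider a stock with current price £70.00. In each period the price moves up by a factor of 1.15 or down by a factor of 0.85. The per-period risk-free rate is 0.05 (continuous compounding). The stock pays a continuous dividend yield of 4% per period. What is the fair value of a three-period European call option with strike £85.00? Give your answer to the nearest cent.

£2.80

Per-period risk-free factor R = e^0.05 = 1.0513; dividend-adjusted growth = e^(0.05−0.04) = 1.0101.
Risk-neutral probability p = (1.0101 − 0.85)/(1.15 − 0.85) = 0.1601/0.3000 = 0.5335
Terminal stock prices: S_uuu = 106.5, S_uud = 78.69, S_udd = 58.16, S_ddd = 42.99
Terminal payoffs (S − K): max(21.46, 0) = 21.46, max(-6.311, 0) = 0, max(-26.84, 0) = 0, max(-42.01, 0) = 0
Node uu (S = 92.57): V_uu = e^(−0.05)·[0.5335·21.4612 + 0.4665·0.0000] = 10.8912
Node ud (S = 68.42): V_ud = e^(−0.05)·[0.5335·0.0000 + 0.4665·0.0000] = 0.0000
Node dd (S = 50.57): V_dd = e^(−0.05)·[0.5335·0.0000 + 0.4665·0.0000] = 0.0000
Node u (S = 80.5): V_u = e^(−0.05)·[0.5335·10.8912 + 0.4665·0.0000] = 5.5271
Node d (S = 59.5): V_d = e^(−0.05)·[0.5335·0.0000 + 0.4665·0.0000] = 0.0000
Node 0 (S = 70): V_0 = e^(−0.05)·[0.5335·5.5271 + 0.4665·0.0000] = 2.8049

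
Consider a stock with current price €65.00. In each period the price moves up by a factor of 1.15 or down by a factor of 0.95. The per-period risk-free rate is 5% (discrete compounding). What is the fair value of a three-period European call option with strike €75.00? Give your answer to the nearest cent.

Risk-neutral probability p = (1 + 0.05 − 0.95)/(1.15 − 0.95) = 0.1000/0.2000 = 0.5000
Terminal stock prices: S_uuu = 98.86, S_uud = 81.66, S_udd = 67.46, S_ddd = 55.73
Terminal payoffs (S − K): max(23.86, 0) = 23.86, max(6.664, 0) = 6.664, max(-7.538, 0) = 0, max(-19.27, 0) = 0
Node uu (S = 85.96): V_uu = 1/1.05·[0.5000·23.8569 + 0.5000·6.6644] = 14.5339
Node ud (S = 71.01): V_ud = 1/1.05·[0.5000·6.6644 + 0.5000·0.0000] = 3.1735
Node dd (S = 58.66): V_dd = 1/1.05·[0.5000·0.0000 + 0.5000·0.0000] = 0.0000
Node u (S = 74.75): V_u = 1/1.05·[0.5000·14.5339 + 0.5000·3.1735] = 8.4321
Node d (S = 61.75): V_d = 1/1.05·[0.5000·3.1735 + 0.5000·0.0000] = 1.5112
Node 0 (S = 65): V_0 = 1/1.05·[0.5000·8.4321 + 0.5000·1.5112] = 4.7349

€4.73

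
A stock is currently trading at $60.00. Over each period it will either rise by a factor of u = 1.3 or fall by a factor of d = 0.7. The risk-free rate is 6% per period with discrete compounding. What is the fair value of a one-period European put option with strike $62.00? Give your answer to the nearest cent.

$7.55

Risk-neutral probability p = (1 + 0.06 − 0.7)/(1.3 − 0.7) = 0.3600/0.6000 = 0.6000
Terminal stock prices: S_u = 78, S_d = 42
Terminal payoffs (K − S): max(-16, 0) = 0, max(20, 0) = 20
Node 0 (S = 60): V_0 = 1/1.06·[0.6000·0.0000 + 0.4000·20.0000] = 7.5472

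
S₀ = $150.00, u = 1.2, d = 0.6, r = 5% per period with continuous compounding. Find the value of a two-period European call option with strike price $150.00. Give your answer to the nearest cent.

$33.78

Risk-neutral probability p = (e^0.05 − 0.6)/(1.2 − 0.6) = 0.4513/0.6000 = 0.7521
Terminal stock prices: S_uu = 216, S_ud = 108, S_dd = 54
Terminal payoffs (S − K): max(66, 0) = 66, max(-42, 0) = 0, max(-96, 0) = 0
Node u (S = 180): V_u = e^(−0.05)·[0.7521·66.0000 + 0.2479·0.0000] = 47.2189
Node d (S = 90): V_d = e^(−0.05)·[0.7521·0.0000 + 0.2479·0.0000] = 0.0000
Node 0 (S = 150): V_0 = e^(−0.05)·[0.7521·47.2189 + 0.2479·0.0000] = 33.7821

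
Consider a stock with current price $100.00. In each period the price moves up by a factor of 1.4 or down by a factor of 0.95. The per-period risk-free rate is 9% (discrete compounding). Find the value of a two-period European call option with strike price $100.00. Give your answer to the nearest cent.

$19.73

Risk-neutral probability p = (1 + 0.09 − 0.95)/(1.4 − 0.95) = 0.1400/0.4500 = 0.3111
Terminal stock prices: S_uu = 196, S_ud = 133, S_dd = 90.25
Terminal payoffs (S − K): max(96, 0) = 96, max(33, 0) = 33, max(-9.75, 0) = 0
Node u (S = 140): V_u = 1/1.09·[0.3111·96.0000 + 0.6889·33.0000] = 48.2569
Node d (S = 95): V_d = 1/1.09·[0.3111·33.0000 + 0.6889·0.0000] = 9.4190
Node 0 (S = 100): V_0 = 1/1.09·[0.3111·48.2569 + 0.6889·9.4190] = 19.7265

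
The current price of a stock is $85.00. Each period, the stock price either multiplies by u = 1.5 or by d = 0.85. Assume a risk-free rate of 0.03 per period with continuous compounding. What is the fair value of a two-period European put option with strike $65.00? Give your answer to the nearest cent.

$1.76

Risk-neutral probability p = (e^0.03 − 0.85)/(1.5 − 0.85) = 0.1805/0.6500 = 0.2776
Terminal stock prices: S_uu = 191.2, S_ud = 108.4, S_dd = 61.41
Terminal payoffs (K − S): max(-126.2, 0) = 0, max(-43.38, 0) = 0, max(3.588, 0) = 3.588
Node u (S = 127.5): V_u = e^(−0.03)·[0.2776·0.0000 + 0.7224·0.0000] = 0.0000
Node d (S = 72.25): V_d = e^(−0.03)·[0.2776·0.0000 + 0.7224·3.5875] = 2.5149
Node 0 (S = 85): V_0 = e^(−0.03)·[0.2776·0.0000 + 0.7224·2.5149] = 1.7630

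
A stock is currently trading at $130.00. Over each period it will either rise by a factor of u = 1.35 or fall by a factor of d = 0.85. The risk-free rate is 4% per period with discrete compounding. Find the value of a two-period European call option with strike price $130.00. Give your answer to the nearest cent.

$22.63

Risk-neutral probability p = (1 + 0.04 − 0.85)/(1.35 − 0.85) = 0.1900/0.5000 = 0.3800
Terminal stock prices: S_uu = 236.9, S_ud = 149.2, S_dd = 93.92
Terminal payoffs (S − K): max(106.9, 0) = 106.9, max(19.17, 0) = 19.17, max(-36.08, 0) = 0
Node u (S = 175.5): V_u = 1/1.04·[0.3800·106.9250 + 0.6200·19.1750] = 50.5000
Node d (S = 110.5): V_d = 1/1.04·[0.3800·19.1750 + 0.6200·0.0000] = 7.0062
Node 0 (S = 130): V_0 = 1/1.04·[0.3800·50.5000 + 0.6200·7.0062] = 22.6287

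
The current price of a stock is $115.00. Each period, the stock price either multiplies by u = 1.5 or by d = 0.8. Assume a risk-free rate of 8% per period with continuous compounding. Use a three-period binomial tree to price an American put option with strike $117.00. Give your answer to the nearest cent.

Risk-neutral probability p = (e^0.08 − 0.8)/(1.5 − 0.8) = 0.2833/0.7000 = 0.4047
Terminal stock prices: S_uuu = 388.1, S_uud = 207, S_udd = 110.4, S_ddd = 58.88
Terminal payoffs (K − S): max(-271.1, 0) = 0, max(-90, 0) = 0, max(6.6, 0) = 6.6, max(58.12, 0) = 58.12
Node uu (S = 258.8): continuation = e^(−0.08)·[0.4047·0.0000 + 0.5953·0.0000] = 0.0000; exercise value = 0.0000 ≤ continuation, so V_uu = 0.0000
Node ud (S = 138): continuation = e^(−0.08)·[0.4047·0.0000 + 0.5953·6.6000] = 3.6269; exercise value = 0.0000 ≤ continuation, so V_ud = 3.6269
Node dd (S = 73.6): continuation = e^(−0.08)·[0.4047·6.6000 + 0.5953·58.1200] = 34.4046; exercise value = 43.4000 > continuation, so V_dd = 43.4000 (exercise)
Node u (S = 172.5): continuation = e^(−0.08)·[0.4047·0.0000 + 0.5953·3.6269] = 1.9931; exercise value = 0.0000 ≤ continuation, so V_u = 1.9931
Node d (S = 92): continuation = e^(−0.08)·[0.4047·3.6269 + 0.5953·43.4000] = 25.2048; exercise value = 25.0000 ≤ continuation, so V_d = 25.2048
Node 0 (S = 115): continuation = e^(−0.08)·[0.4047·1.9931 + 0.5953·25.2048] = 14.5955; exercise value = 2.0000 ≤ continuation, so V_0 = 14.5955

$14.60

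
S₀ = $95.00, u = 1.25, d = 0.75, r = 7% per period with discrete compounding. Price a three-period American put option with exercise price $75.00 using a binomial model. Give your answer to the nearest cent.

$3.55

Risk-neutral probability p = (1 + 0.07 − 0.75)/(1.25 − 0.75) = 0.3200/0.5000 = 0.6400
Terminal stock prices: S_uuu = 185.5, S_uud = 111.3, S_udd = 66.8, S_ddd = 40.08
Terminal payoffs (K − S): max(-110.5, 0) = 0, max(-36.33, 0) = 0, max(8.203, 0) = 8.203, max(34.92, 0) = 34.92
Node uu (S = 148.4): continuation = 1/1.07·[0.6400·0.0000 + 0.3600·0.0000] = 0.0000; exercise value = 0.0000 ≤ continuation, so V_uu = 0.0000
Node ud (S = 89.06): continuation = 1/1.07·[0.6400·0.0000 + 0.3600·8.2031] = 2.7599; exercise value = 0.0000 ≤ continuation, so V_ud = 2.7599
Node dd (S = 53.44): continuation = 1/1.07·[0.6400·8.2031 + 0.3600·34.9219] = 16.6560; exercise value = 21.5625 > continuation, so V_dd = 21.5625 (exercise)
Node u (S = 118.8): continuation = 1/1.07·[0.6400·0.0000 + 0.3600·2.7599] = 0.9286; exercise value = 0.0000 ≤ continuation, so V_u = 0.9286
Node d (S = 71.25): continuation = 1/1.07·[0.6400·2.7599 + 0.3600·21.5625] = 8.9055; exercise value = 3.7500 ≤ continuation, so V_d = 8.9055
Node 0 (S = 95): continuation = 1/1.07·[0.6400·0.9286 + 0.3600·8.9055] = 3.5516; exercise value = 0.0000 ≤ continuation, so V_0 = 3.5516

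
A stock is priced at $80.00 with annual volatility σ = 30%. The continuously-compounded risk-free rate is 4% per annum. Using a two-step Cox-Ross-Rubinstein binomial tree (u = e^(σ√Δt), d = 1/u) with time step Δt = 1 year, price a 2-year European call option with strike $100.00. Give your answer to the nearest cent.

$10.25

CRR parameters: u = e^(σ√Δt) = e^(0.3·√1) = 1.3499, d = 1/u = 0.7408
Per-period rate: rΔt = 0.04·1 = 0.04, so R = e^0.04 = 1.0408
Risk-neutral probability p = (e^0.04 − 0.7408)/(1.3499 − 0.7408) = 0.3000/0.6090 = 0.4926
Terminal stock prices: S_uu = 145.8, S_ud = 80, S_dd = 43.9
Terminal payoffs (S − K): max(45.77, 0) = 45.77, max(-20, 0) = 0, max(-56.1, 0) = 0
Node u (S = 108): V_u = e^(−0.04)·[0.4926·45.7695 + 0.5074·0.0000] = 21.6605
Node d (S = 59.27): V_d = e^(−0.04)·[0.4926·0.0000 + 0.5074·0.0000] = 0.0000
Node 0 (S = 80): V_0 = e^(−0.04)·[0.4926·21.6605 + 0.5074·0.0000] = 10.2509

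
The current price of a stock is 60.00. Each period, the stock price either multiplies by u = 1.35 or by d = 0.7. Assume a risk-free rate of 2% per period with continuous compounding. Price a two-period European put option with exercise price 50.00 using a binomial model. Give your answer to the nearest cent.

Risk-neutral probability p = (e^0.02 − 0.7)/(1.35 − 0.7) = 0.3202/0.6500 = 0.4926
Terminal stock prices: S_uu = 109.4, S_ud = 56.7, S_dd = 29.4
Terminal payoffs (K − S): max(-59.35, 0) = 0, max(-6.7, 0) = 0, max(20.6, 0) = 20.6
Node u (S = 81): V_u = e^(−0.02)·[0.4926·0.0000 + 0.5074·0.0000] = 0.0000
Node d (S = 42): V_d = e^(−0.02)·[0.4926·0.0000 + 0.5074·20.6000] = 10.2451
Node 0 (S = 60): V_0 = e^(−0.02)·[0.4926·0.0000 + 0.5074·10.2451] = 5.0953

5.10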